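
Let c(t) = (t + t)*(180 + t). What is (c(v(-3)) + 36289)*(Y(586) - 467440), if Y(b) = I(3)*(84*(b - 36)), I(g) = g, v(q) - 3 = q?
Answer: -11933274760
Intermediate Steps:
v(q) = 3 + q
Y(b) = -9072 + 252*b (Y(b) = 3*(84*(b - 36)) = 3*(84*(-36 + b)) = 3*(-3024 + 84*b) = -9072 + 252*b)
c(t) = 2*t*(180 + t) (c(t) = (2*t)*(180 + t) = 2*t*(180 + t))
(c(v(-3)) + 36289)*(Y(586) - 467440) = (2*(3 - 3)*(180 + (3 - 3)) + 36289)*((-9072 + 252*586) - 467440) = (2*0*(180 + 0) + 36289)*((-9072 + 147672) - 467440) = (2*0*180 + 36289)*(138600 - 467440) = (0 + 36289)*(-328840) = 36289*(-328840) = -11933274760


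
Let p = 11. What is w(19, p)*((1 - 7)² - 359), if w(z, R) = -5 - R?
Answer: 5168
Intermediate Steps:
w(19, p)*((1 - 7)² - 359) = (-5 - 1*11)*((1 - 7)² - 359) = (-5 - 11)*((-6)² - 359) = -16*(36 - 359) = -16*(-323) = 5168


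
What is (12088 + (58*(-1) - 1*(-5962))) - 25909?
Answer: -7917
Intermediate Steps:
(12088 + (58*(-1) - 1*(-5962))) - 25909 = (12088 + (-58 + 5962)) - 25909 = (12088 + 5904) - 25909 = 17992 - 25909 = -7917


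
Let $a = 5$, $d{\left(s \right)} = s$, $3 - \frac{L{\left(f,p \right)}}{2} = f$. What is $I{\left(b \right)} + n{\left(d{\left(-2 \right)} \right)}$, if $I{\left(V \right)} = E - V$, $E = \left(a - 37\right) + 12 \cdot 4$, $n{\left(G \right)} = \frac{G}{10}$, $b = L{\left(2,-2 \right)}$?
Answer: $\frac{69}{5} \approx 13.8$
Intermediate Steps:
$L{\left(f,p \right)} = 6 - 2 f$
$b = 2$ ($b = 6 - 4 = 2$)
$n{\left(G \right)} = \frac{G}{10}$ ($n{\left(G \right)} = G \frac{1}{10} = \frac{G}{10}$)
$E = 16$ ($E = \left(5 - 37\right) + 12 \cdot 4 = -32 + 48 = 16$)
$I{\left(V \right)} = 16 - V$
$I{\left(b \right)} + n{\left(d{\left(-2 \right)} \right)} = \left(16 - 2\right) + \frac{1}{10} \left(-2\right) = \left(16 - 2\right) - \frac{1}{5} = 14 - \frac{1}{5} = \frac{69}{5}$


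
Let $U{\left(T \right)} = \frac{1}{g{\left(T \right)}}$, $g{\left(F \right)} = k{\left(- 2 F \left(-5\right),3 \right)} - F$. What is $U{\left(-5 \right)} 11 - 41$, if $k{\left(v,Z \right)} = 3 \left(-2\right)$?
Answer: $-52$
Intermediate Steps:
$k{\left(v,Z \right)} = -6$
$g{\left(F \right)} = -6 - F$
$U{\left(T \right)} = \frac{1}{-6 - T}$
$U{\left(-5 \right)} 11 - 41 = - \frac{1}{6 - 5} \cdot 11 - 41 = - 1^{-1} \cdot 11 - 41 = \left(-1\right) 1 \cdot 11 - 41 = \left(-1\right) 11 - 41 = -11 - 41 = -52$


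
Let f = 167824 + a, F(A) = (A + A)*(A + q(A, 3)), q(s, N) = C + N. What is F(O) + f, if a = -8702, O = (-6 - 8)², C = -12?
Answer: 232426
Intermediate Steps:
q(s, N) = -12 + N
O = 196 (O = (-14)² = 196)
F(A) = 2*A*(-9 + A) (F(A) = (A + A)*(A + (-12 + 3)) = (2*A)*(A - 9) = (2*A)*(-9 + A) = 2*A*(-9 + A))
f = 159122 (f = 167824 - 8702 = 159122)
F(O) + f = 2*196*(-9 + 196) + 159122 = 2*196*187 + 159122 = 73304 + 159122 = 232426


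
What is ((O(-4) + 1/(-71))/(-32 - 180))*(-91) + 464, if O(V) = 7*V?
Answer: 6803129/15052 ≈ 451.98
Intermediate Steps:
((O(-4) + 1/(-71))/(-32 - 180))*(-91) + 464 = ((7*(-4) + 1/(-71))/(-32 - 180))*(-91) + 464 = ((-28 - 1/71)/(-212))*(-91) + 464 = -1989/71*(-1/212)*(-91) + 464 = (1989/15052)*(-91) + 464 = -180999/15052 + 464 = 6803129/15052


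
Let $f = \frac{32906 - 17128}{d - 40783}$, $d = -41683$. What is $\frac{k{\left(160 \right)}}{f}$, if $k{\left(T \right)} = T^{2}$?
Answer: $- \frac{1055564800}{7889} \approx -1.338 \cdot 10^{5}$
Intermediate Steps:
$f = - \frac{7889}{41233}$ ($f = \frac{32906 - 17128}{-41683 - 40783} = \frac{15778}{-82466} = 15778 \left(- \frac{1}{82466}\right) = - \frac{7889}{41233} \approx -0.19133$)
$\frac{k{\left(160 \right)}}{f} = \frac{160^{2}}{- \frac{7889}{41233}} = 25600 \left(- \frac{41233}{7889}\right) = - \frac{1055564800}{7889}$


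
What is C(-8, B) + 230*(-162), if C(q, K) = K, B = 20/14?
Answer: -260810/7 ≈ -37259.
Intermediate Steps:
B = 10/7 (B = 20*(1/14) = 10/7 ≈ 1.4286)
C(-8, B) + 230*(-162) = 10/7 + 230*(-162) = 10/7 - 37260 = -260810/7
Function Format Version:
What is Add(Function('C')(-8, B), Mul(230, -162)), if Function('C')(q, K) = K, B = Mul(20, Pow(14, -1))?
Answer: Rational(-260810, 7) ≈ -37259.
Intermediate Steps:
B = Rational(10, 7) (B = Mul(20, Rational(1, 14)) = Rational(10, 7) ≈ 1.4286)
Add(Function('C')(-8, B), Mul(230, -162)) = Add(Rational(10, 7), Mul(230, -162)) = Add(Rational(10, 7), -37260) = Rational(-260810, 7)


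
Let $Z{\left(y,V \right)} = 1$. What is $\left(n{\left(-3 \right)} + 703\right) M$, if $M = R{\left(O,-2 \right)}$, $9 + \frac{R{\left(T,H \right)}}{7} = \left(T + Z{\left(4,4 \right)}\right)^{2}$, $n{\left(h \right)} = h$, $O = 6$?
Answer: $196000$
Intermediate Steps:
$R{\left(T,H \right)} = -63 + 7 \left(1 + T\right)^{2}$ ($R{\left(T,H \right)} = -63 + 7 \left(T + 1\right)^{2} = -63 + 7 \left(1 + T\right)^{2}$)
$M = 280$ ($M = -63 + 7 \left(1 + 6\right)^{2} = -63 + 7 \cdot 7^{2} = -63 + 7 \cdot 49 = -63 + 343 = 280$)
$\left(n{\left(-3 \right)} + 703\right) M = \left(-3 + 703\right) 280 = 700 \cdot 280 = 196000$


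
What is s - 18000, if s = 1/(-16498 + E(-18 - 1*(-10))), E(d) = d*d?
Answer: -295812001/16434 ≈ -18000.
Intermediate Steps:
E(d) = d²
s = -1/16434 (s = 1/(-16498 + (-18 - 1*(-10))²) = 1/(-16498 + (-18 + 10)²) = 1/(-16498 + (-8)²) = 1/(-16498 + 64) = 1/(-16434) = -1/16434 ≈ -6.0849e-5)
s - 18000 = -1/16434 - 18000 = -295812001/16434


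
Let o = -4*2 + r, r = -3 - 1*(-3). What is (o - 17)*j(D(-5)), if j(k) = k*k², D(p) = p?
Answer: 3125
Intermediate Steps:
r = 0 (r = -3 + 3 = 0)
o = -8 (o = -4*2 + 0 = -8 + 0 = -8)
j(k) = k³
(o - 17)*j(D(-5)) = (-8 - 17)*(-5)³ = -25*(-125) = 3125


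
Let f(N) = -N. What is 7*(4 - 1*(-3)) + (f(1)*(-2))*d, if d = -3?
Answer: 43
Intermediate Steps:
7*(4 - 1*(-3)) + (f(1)*(-2))*d = 7*(4 - 1*(-3)) + (-1*1*(-2))*(-3) = 7*(4 + 3) - 1*(-2)*(-3) = 7*7 + 2*(-3) = 49 - 6 = 43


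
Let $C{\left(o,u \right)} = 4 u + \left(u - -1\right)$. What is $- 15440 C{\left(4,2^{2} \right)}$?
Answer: $-324240$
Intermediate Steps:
$C{\left(o,u \right)} = 1 + 5 u$ ($C{\left(o,u \right)} = 4 u + \left(u + 1\right) = 4 u + \left(1 + u\right) = 1 + 5 u$)
$- 15440 C{\left(4,2^{2} \right)} = - 15440 \left(1 + 5 \cdot 2^{2}\right) = - 15440 \left(1 + 5 \cdot 4\right) = - 15440 \left(1 + 20\right) = \left(-15440\right) 21 = -324240$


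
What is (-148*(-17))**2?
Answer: 6330256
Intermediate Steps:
(-148*(-17))**2 = (-1*(-2516))**2 = 2516**2 = 6330256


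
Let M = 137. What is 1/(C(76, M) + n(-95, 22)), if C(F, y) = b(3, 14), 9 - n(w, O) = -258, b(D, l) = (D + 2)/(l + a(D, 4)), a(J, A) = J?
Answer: 17/4544 ≈ 0.0037412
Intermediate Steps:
b(D, l) = (2 + D)/(D + l) (b(D, l) = (D + 2)/(l + D) = (2 + D)/(D + l))
n(w, O) = 267 (n(w, O) = 9 - 1*(-258) = 9 + 258 = 267)
C(F, y) = 5/17 (C(F, y) = (2 + 3)/(3 + 14) = 5/17)
1/(C(76, M) + n(-95, 22)) = 1/(5/17 + 267) = 1/(4544/17) = 17/4544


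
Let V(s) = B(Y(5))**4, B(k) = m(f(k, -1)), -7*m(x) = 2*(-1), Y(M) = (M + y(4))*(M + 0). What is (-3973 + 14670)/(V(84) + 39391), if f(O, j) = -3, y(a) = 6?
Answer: 45619/167989 ≈ 0.27156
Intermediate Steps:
Y(M) = M*(6 + M) (Y(M) = (M + 6)*(M + 0) = (6 + M)*M = M*(6 + M))
m(x) = 2/7 (m(x) = -2*(-1)/7 = -1/7*(-2) = 2/7)
B(k) = 2/7
V(s) = 16/2401 (V(s) = (2/7)**4 = 16/2401)
(-3973 + 14670)/(V(84) + 39391) = (-3973 + 14670)/(16/2401 + 39391) = 10697/(94577807/2401) = 10697*(2401/94577807) = 45619/167989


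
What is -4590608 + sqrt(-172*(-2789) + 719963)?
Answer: -4590608 + sqrt(1199671) ≈ -4.5895e+6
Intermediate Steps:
-4590608 + sqrt(-172*(-2789) + 719963) = -4590608 + sqrt(479708 + 719963) = -4590608 + sqrt(1199671)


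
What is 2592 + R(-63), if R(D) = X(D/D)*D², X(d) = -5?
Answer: -17253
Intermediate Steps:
R(D) = -5*D²
2592 + R(-63) = 2592 - 5*(-63)² = 2592 - 5*3969 = 2592 - 19845 = -17253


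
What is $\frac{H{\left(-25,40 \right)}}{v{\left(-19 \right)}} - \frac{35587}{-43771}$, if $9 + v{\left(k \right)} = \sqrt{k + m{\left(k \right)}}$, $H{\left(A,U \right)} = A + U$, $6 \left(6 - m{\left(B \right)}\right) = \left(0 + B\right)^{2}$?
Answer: $\frac{- 2017692 i + 35587 \sqrt{2634}}{43771 \left(\sqrt{2634} + 54 i\right)} \approx -0.062649 - 0.83226 i$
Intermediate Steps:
$m{\left(B \right)} = 6 - \frac{B^{2}}{6}$ ($m{\left(B \right)} = 6 - \frac{\left(0 + B\right)^{2}}{6} = 6 - \frac{B^{2}}{6}$)
$v{\left(k \right)} = -9 + \sqrt{6 + k - \frac{k^{2}}{6}}$ ($v{\left(k \right)} = -9 + \sqrt{k - \left(-6 + \frac{k^{2}}{6}\right)} = -9 + \sqrt{6 + k - \frac{k^{2}}{6}}$)
$\frac{H{\left(-25,40 \right)}}{v{\left(-19 \right)}} - \frac{35587}{-43771} = \frac{-25 + 40}{-9 + \frac{\sqrt{216 - 6 \left(-19\right)^{2} + 36 \left(-19\right)}}{6}} - \frac{35587}{-43771} = \frac{15}{-9 + \frac{\sqrt{216 - 2166 - 684}}{6}} - - \frac{35587}{43771} = \frac{15}{-9 + \frac{\sqrt{216 - 2166 - 684}}{6}} + \frac{35587}{43771} = \frac{15}{-9 + \frac{\sqrt{-2634}}{6}} + \frac{35587}{43771} = \frac{15}{-9 + \frac{i \sqrt{2634}}{6}} + \frac{35587}{43771} = \frac{35587}{43771} + \frac{15}{-9 + \frac{i \sqrt{2634}}{6}}$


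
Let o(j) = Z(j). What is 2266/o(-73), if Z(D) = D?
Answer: -2266/73 ≈ -31.041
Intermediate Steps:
o(j) = j
2266/o(-73) = 2266/(-73) = 2266*(-1/73) = -2266/73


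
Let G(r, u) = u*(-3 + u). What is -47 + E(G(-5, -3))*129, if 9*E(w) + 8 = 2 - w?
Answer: -391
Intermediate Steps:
E(w) = -⅔ - w/9 (E(w) = -8/9 + (2 - w)/9 = -8/9 + (2/9 - w/9) = -⅔ - w/9)
-47 + E(G(-5, -3))*129 = -47 + (-⅔ - (-1)*(-3 - 3)/3)*129 = -47 + (-⅔ - (-1)*(-6)/3)*129 = -47 + (-⅔ - ⅑*18)*129 = -47 + (-⅔ - 2)*129 = -47 - 8/3*129 = -47 - 344 = -391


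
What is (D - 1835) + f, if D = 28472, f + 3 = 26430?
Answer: 53064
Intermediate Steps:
f = 26427 (f = -3 + 26430 = 26427)
(D - 1835) + f = (28472 - 1835) + 26427 = 26637 + 26427 = 53064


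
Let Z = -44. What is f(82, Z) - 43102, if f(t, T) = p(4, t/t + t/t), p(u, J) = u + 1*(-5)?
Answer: -43103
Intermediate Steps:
p(u, J) = -5 + u (p(u, J) = u - 5 = -5 + u)
f(t, T) = -1 (f(t, T) = -5 + 4 = -1)
f(82, Z) - 43102 = -1 - 43102 = -43103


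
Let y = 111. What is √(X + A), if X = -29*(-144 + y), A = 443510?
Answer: √444467 ≈ 666.68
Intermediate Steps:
X = 957 (X = -29*(-144 + 111) = -29*(-33) = 957)
√(X + A) = √(957 + 443510) = √444467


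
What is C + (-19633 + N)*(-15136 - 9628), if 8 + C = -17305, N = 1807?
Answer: 441425751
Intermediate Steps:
C = -17313 (C = -8 - 17305 = -17313)
C + (-19633 + N)*(-15136 - 9628) = -17313 + (-19633 + 1807)*(-15136 - 9628) = -17313 - 17826*(-24764) = -17313 + 441443064 = 441425751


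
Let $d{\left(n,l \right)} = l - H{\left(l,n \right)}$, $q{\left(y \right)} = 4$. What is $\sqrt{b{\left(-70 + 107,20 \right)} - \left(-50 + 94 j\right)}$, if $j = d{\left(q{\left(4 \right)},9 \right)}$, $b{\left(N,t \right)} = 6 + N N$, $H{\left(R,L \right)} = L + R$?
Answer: $\sqrt{1801} \approx 42.438$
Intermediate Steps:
$b{\left(N,t \right)} = 6 + N^{2}$
$d{\left(n,l \right)} = - n$ ($d{\left(n,l \right)} = l - \left(n + l\right) = l - \left(l + n\right) = - n$)
$j = -4$ ($j = \left(-1\right) 4 = -4$)
$\sqrt{b{\left(-70 + 107,20 \right)} - \left(-50 + 94 j\right)} = \sqrt{\left(6 + \left(-70 + 107\right)^{2}\right) + \left(50 - -376\right)} = \sqrt{\left(6 + 37^{2}\right) + \left(50 + 376\right)} = \sqrt{\left(6 + 1369\right) + 426} = \sqrt{1375 + 426} = \sqrt{1801}$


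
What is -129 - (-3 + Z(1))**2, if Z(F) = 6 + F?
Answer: -145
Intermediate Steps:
-129 - (-3 + Z(1))**2 = -129 - (-3 + (6 + 1))**2 = -129 - (-3 + 7)**2 = -129 - 1*4**2 = -129 - 1*16 = -129 - 16 = -145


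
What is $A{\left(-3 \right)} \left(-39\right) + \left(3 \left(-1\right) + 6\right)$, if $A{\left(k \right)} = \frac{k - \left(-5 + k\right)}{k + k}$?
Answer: $\frac{71}{2} \approx 35.5$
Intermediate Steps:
$A{\left(k \right)} = \frac{5}{2 k}$
$A{\left(-3 \right)} \left(-39\right) + \left(3 \left(-1\right) + 6\right) = \frac{5}{2 \left(-3\right)} \left(-39\right) + \left(3 \left(-1\right) + 6\right) = \frac{5}{2} \left(- \frac{1}{3}\right) \left(-39\right) + \left(-3 + 6\right) = \left(- \frac{5}{6}\right) \left(-39\right) + 3 = \frac{65}{2} + 3 = \frac{71}{2}$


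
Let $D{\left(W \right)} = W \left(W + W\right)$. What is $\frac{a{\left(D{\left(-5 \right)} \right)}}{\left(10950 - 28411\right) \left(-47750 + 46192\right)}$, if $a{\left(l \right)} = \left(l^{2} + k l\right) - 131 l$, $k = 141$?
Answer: $\frac{1500}{13602119} \approx 0.00011028$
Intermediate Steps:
$D{\left(W \right)} = 2 W^{2}$ ($D{\left(W \right)} = W 2 W = 2 W^{2}$)
$a{\left(l \right)} = l^{2} + 10 l$ ($a{\left(l \right)} = \left(l^{2} + 141 l\right) - 131 l = l^{2} + 10 l$)
$\frac{a{\left(D{\left(-5 \right)} \right)}}{\left(10950 - 28411\right) \left(-47750 + 46192\right)} = \frac{2 \left(-5\right)^{2} \left(10 + 2 \left(-5\right)^{2}\right)}{\left(10950 - 28411\right) \left(-47750 + 46192\right)} = \frac{2 \cdot 25 \left(10 + 2 \cdot 25\right)}{\left(-17461\right) \left(-1558\right)} = \frac{50 \left(10 + 50\right)}{27204238} = 50 \cdot 60 \cdot \frac{1}{27204238} = 3000 \cdot \frac{1}{27204238} = \frac{1500}{13602119}$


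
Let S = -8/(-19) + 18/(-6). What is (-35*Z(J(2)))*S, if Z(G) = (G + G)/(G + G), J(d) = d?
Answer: 1715/19 ≈ 90.263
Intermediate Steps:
S = -49/19 (S = -8*(-1/19) + 18*(-⅙) = 8/19 - 3 = -49/19 ≈ -2.5789)
Z(G) = 1 (Z(G) = (2*G)/((2*G)) = (2*G)*(1/(2*G)) = 1)
(-35*Z(J(2)))*S = -35*1*(-49/19) = -35*(-49/19) = 1715/19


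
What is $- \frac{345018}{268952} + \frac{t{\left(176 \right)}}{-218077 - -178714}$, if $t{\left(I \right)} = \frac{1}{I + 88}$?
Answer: $- \frac{448171170241}{349363000008} \approx -1.2828$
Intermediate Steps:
$t{\left(I \right)} = \frac{1}{88 + I}$
$- \frac{345018}{268952} + \frac{t{\left(176 \right)}}{-218077 - -178714} = - \frac{345018}{268952} + \frac{1}{\left(88 + 176\right) \left(-218077 - -178714\right)} = \left(-345018\right) \frac{1}{268952} + \frac{1}{264 \left(-218077 + 178714\right)} = - \frac{172509}{134476} + \frac{1}{264 \left(-39363\right)} = - \frac{172509}{134476} + \frac{1}{264} \left(- \frac{1}{39363}\right) = - \frac{172509}{134476} - \frac{1}{10391832} = - \frac{448171170241}{349363000008}$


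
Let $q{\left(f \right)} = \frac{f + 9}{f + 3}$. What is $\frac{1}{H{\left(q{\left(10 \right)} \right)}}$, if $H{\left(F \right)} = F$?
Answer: $\frac{13}{19} \approx 0.68421$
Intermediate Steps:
$q{\left(f \right)} = \frac{9 + f}{3 + f}$
$\frac{1}{H{\left(q{\left(10 \right)} \right)}} = \frac{1}{\frac{1}{3 + 10} \left(9 + 10\right)} = \frac{1}{\frac{1}{13} \cdot 19} = \frac{1}{\frac{19}{13}} = \frac{13}{19}$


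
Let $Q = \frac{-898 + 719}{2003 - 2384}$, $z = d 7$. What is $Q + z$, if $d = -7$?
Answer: $- \frac{18490}{381} \approx -48.53$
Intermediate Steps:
$z = -49$ ($z = \left(-7\right) 7 = -49$)
$Q = \frac{179}{381}$ ($Q = - \frac{179}{-381} = \left(-179\right) \left(- \frac{1}{381}\right) = \frac{179}{381} \approx 0.46982$)
$Q + z = \frac{179}{381} - 49 = - \frac{18490}{381}$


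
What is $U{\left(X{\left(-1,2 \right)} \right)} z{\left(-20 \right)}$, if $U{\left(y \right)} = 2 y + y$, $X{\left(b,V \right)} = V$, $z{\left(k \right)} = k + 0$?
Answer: $-120$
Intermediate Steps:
$z{\left(k \right)} = k$
$U{\left(y \right)} = 3 y$
$U{\left(X{\left(-1,2 \right)} \right)} z{\left(-20 \right)} = 3 \cdot 2 \left(-20\right) = 6 \left(-20\right) = -120$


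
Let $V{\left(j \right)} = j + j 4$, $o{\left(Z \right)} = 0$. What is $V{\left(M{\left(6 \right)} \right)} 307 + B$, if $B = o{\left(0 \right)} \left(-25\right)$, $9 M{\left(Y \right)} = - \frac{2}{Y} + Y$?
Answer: $\frac{26095}{27} \approx 966.48$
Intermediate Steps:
$M{\left(Y \right)} = - \frac{2}{9 Y} + \frac{Y}{9}$ ($M{\left(Y \right)} = \frac{- \frac{2}{Y} + Y}{9} = \frac{Y - \frac{2}{Y}}{9} = - \frac{2}{9 Y} + \frac{Y}{9}$)
$V{\left(j \right)} = 5 j$ ($V{\left(j \right)} = j + 4 j = 5 j$)
$B = 0$ ($B = 0 \left(-25\right) = 0$)
$V{\left(M{\left(6 \right)} \right)} 307 + B = 5 \frac{-2 + 6^{2}}{9 \cdot 6} \cdot 307 + 0 = 5 \cdot \frac{1}{9} \cdot \frac{1}{6} \left(-2 + 36\right) 307 + 0 = 5 \cdot \frac{1}{9} \cdot \frac{1}{6} \cdot 34 \cdot 307 + 0 = 5 \cdot \frac{17}{27} \cdot 307 + 0 = \frac{85}{27} \cdot 307 + 0 = \frac{26095}{27} + 0 = \frac{26095}{27}$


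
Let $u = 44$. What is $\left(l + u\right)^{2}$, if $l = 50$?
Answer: $8836$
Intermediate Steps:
$\left(l + u\right)^{2} = \left(50 + 44\right)^{2} = 94^{2} = 8836$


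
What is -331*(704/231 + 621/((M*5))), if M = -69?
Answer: -43361/105 ≈ -412.96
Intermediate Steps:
-331*(704/231 + 621/((M*5))) = -331*(704/231 + 621/((-69*5))) = -331*(704*(1/231) + 621/(-345)) = -331*(64/21 + 621*(-1/345)) = -331*(64/21 - 9/5) = -331*131/105 = -43361/105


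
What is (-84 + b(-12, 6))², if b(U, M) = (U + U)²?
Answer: 242064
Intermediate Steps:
b(U, M) = 4*U² (b(U, M) = (2*U)² = 4*U²)
(-84 + b(-12, 6))² = (-84 + 4*(-12)²)² = (-84 + 4*144)² = (-84 + 576)² = 492² = 242064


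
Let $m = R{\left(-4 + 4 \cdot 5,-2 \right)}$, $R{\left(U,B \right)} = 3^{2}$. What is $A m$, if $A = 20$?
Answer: $180$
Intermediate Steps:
$R{\left(U,B \right)} = 9$
$m = 9$
$A m = 20 \cdot 9 = 180$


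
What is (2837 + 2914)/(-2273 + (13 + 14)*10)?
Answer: -5751/2003 ≈ -2.8712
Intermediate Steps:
(2837 + 2914)/(-2273 + (13 + 14)*10) = 5751/(-2273 + 27*10) = 5751/(-2273 + 270) = 5751/(-2003) = 5751*(-1/2003) = -5751/2003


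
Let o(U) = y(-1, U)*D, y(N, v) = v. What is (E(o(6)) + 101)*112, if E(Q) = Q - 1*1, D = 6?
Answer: 15232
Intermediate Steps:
o(U) = 6*U (o(U) = U*6 = 6*U)
E(Q) = -1 + Q (E(Q) = Q - 1 = -1 + Q)
(E(o(6)) + 101)*112 = ((-1 + 6*6) + 101)*112 = ((-1 + 36) + 101)*112 = (35 + 101)*112 = 136*112 = 15232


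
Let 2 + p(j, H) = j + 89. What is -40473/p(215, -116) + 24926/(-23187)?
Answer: -945975103/7002474 ≈ -135.09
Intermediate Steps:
p(j, H) = 87 + j (p(j, H) = -2 + (j + 89) = -2 + (89 + j) = 87 + j)
-40473/p(215, -116) + 24926/(-23187) = -40473/(87 + 215) + 24926/(-23187) = -40473/302 + 24926*(-1/23187) = -40473*1/302 - 24926/23187 = -40473/302 - 24926/23187 = -945975103/7002474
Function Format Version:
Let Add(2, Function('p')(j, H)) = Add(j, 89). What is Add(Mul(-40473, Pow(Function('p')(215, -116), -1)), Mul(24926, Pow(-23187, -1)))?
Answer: Rational(-945975103, 7002474) ≈ -135.09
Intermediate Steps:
Function('p')(j, H) = Add(87, j) (Function('p')(j, H) = Add(-2, Add(j, 89)) = Add(-2, Add(89, j)) = Add(87, j))
Add(Mul(-40473, Pow(Function('p')(215, -116), -1)), Mul(24926, Pow(-23187, -1))) = Add(Mul(-40473, Pow(Add(87, 215), -1)), Mul(24926, Pow(-23187, -1))) = Add(Mul(-40473, Pow(302, -1)), Mul(24926, Rational(-1, 23187))) = Add(Mul(-40473, Rational(1, 302)), Rational(-24926, 23187)) = Add(Rational(-40473, 302), Rational(-24926, 23187)) = Rational(-945975103, 7002474)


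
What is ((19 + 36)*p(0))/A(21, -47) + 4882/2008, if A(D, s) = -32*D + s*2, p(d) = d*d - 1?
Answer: 962513/384532 ≈ 2.5031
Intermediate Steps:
p(d) = -1 + d² (p(d) = d² - 1 = -1 + d²)
A(D, s) = -32*D + 2*s
((19 + 36)*p(0))/A(21, -47) + 4882/2008 = ((19 + 36)*(-1 + 0²))/(-32*21 + 2*(-47)) + 4882/2008 = (55*(-1 + 0))/(-672 - 94) + 4882*(1/2008) = (55*(-1))/(-766) + 2441/1004 = -55*(-1/766) + 2441/1004 = 55/766 + 2441/1004 = 962513/384532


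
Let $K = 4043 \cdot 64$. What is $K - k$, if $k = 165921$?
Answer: $92831$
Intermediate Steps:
$K = 258752$
$K - k = 258752 - 165921 = 92831$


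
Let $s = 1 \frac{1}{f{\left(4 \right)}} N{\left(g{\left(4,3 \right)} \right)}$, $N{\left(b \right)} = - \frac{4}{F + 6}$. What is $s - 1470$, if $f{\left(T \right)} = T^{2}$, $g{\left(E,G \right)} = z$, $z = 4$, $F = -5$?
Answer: $- \frac{5881}{4} \approx -1470.3$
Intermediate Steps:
$g{\left(E,G \right)} = 4$
$N{\left(b \right)} = -4$ ($N{\left(b \right)} = - \frac{4}{-5 + 6} = - \frac{4}{1} = \left(-4\right) 1 = -4$)
$s = - \frac{1}{4}$ ($s = 1 \frac{1}{4^{2}} \left(-4\right) = 1 \cdot \frac{1}{16} \left(-4\right) = \frac{1}{16} \left(-4\right) = - \frac{1}{4} \approx -0.25$)
$s - 1470 = - \frac{1}{4} - 1470 = - \frac{5881}{4}$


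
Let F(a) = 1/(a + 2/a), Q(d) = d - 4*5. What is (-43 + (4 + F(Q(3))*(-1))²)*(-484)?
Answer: 1087316648/84681 ≈ 12840.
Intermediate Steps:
Q(d) = -20 + d (Q(d) = d - 20 = -20 + d)
(-43 + (4 + F(Q(3))*(-1))²)*(-484) = (-43 + (4 + ((-20 + 3)/(2 + (-20 + 3)²))*(-1))²)*(-484) = (-43 + (4 - 17/(2 + (-17)²)*(-1))²)*(-484) = (-43 + (4 - 17/(2 + 289)*(-1))²)*(-484) = (-43 + (4 - 17/291*(-1))²)*(-484) = (-43 + (4 + 17/291)²)*(-484) = (-43 + (1181/291)²)*(-484) = (-43 + 1394761/84681)*(-484) = -2246522/84681*(-484) = 1087316648/84681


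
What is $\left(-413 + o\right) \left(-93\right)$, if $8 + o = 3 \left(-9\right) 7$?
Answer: $56730$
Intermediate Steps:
$o = -197$ ($o = -8 + 3 \left(-9\right) 7 = -8 - 189 = -197$)
$\left(-413 + o\right) \left(-93\right) = \left(-413 - 197\right) \left(-93\right) = \left(-610\right) \left(-93\right) = 56730$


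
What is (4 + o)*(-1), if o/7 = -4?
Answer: 24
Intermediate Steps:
o = -28 (o = 7*(-4) = -28)
(4 + o)*(-1) = (4 - 28)*(-1) = -24*(-1) = 24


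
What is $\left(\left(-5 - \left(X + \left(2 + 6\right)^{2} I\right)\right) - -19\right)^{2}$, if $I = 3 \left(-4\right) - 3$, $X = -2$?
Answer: $952576$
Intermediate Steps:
$I = -15$ ($I = -12 - 3 = -15$)
$\left(\left(-5 - \left(X + \left(2 + 6\right)^{2} I\right)\right) - -19\right)^{2} = \left(\left(-5 - \left(-2 + \left(2 + 6\right)^{2} \left(-15\right)\right)\right) - -19\right)^{2} = \left(\left(-5 - \left(-2 + 8^{2} \left(-15\right)\right)\right) + \left(24 - 5\right)\right)^{2} = \left(\left(-5 - \left(-2 + 64 \left(-15\right)\right)\right) + 19\right)^{2} = \left(\left(-5 - \left(-2 - 960\right)\right) + 19\right)^{2} = \left(\left(-5 - -962\right) + 19\right)^{2} = \left(\left(-5 + 962\right) + 19\right)^{2} = \left(957 + 19\right)^{2} = 976^{2} = 952576$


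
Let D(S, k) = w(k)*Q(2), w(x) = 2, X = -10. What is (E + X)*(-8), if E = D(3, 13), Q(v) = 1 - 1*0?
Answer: 64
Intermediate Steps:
Q(v) = 1 (Q(v) = 1 + 0 = 1)
D(S, k) = 2 (D(S, k) = 2*1 = 2)
E = 2
(E + X)*(-8) = (2 - 10)*(-8) = -8*(-8) = 64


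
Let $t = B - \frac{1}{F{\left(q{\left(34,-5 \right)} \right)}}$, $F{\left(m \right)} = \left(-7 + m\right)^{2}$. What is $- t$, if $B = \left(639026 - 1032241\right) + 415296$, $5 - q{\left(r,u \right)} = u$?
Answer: $- \frac{198728}{9} \approx -22081.0$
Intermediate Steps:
$q{\left(r,u \right)} = 5 - u$
$B = 22081$ ($B = -393215 + 415296 = 22081$)
$t = \frac{198728}{9}$ ($t = 22081 - \frac{1}{\left(-7 + \left(5 - -5\right)\right)^{2}} = 22081 - \frac{1}{\left(-7 + \left(5 + 5\right)\right)^{2}} = 22081 - \frac{1}{\left(-7 + 10\right)^{2}} = 22081 - \frac{1}{3^{2}} = 22081 - \frac{1}{9} = \frac{198728}{9} \approx 22081.0$)
$- t = \left(-1\right) \frac{198728}{9} = - \frac{198728}{9}$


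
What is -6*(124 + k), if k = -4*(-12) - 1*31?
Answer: -846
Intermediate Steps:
k = 17 (k = 48 - 31 = 17)
-6*(124 + k) = -6*(124 + 17) = -6*141 = -846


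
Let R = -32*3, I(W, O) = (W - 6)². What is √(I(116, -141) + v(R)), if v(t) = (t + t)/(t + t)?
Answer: √12101 ≈ 110.00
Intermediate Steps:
I(W, O) = (-6 + W)²
R = -96
v(t) = 1 (v(t) = (2*t)/((2*t)) = (2*t)*(1/(2*t)) = 1)
√(I(116, -141) + v(R)) = √((-6 + 116)² + 1) = √(110² + 1) = √(12100 + 1) = √12101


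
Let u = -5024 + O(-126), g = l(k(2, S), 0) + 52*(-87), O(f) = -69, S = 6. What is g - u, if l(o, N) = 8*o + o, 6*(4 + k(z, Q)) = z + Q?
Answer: 545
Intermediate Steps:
k(z, Q) = -4 + Q/6 + z/6 (k(z, Q) = -4 + (z + Q)/6 = -4 + (Q + z)/6 = -4 + (Q/6 + z/6) = -4 + Q/6 + z/6)
l(o, N) = 9*o
g = -4548 (g = 9*(-4 + (⅙)*6 + (⅙)*2) + 52*(-87) = 9*(-4 + 1 + ⅓) - 4524 = 9*(-8/3) - 4524 = -24 - 4524 = -4548)
u = -5093 (u = -5024 - 69 = -5093)
g - u = -4548 - 1*(-5093) = -4548 + 5093 = 545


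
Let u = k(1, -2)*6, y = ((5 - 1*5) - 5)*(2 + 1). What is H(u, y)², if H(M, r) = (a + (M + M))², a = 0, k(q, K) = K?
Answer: 331776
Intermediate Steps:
y = -15 (y = ((5 - 5) - 5)*3 = (0 - 5)*3 = -5*3 = -15)
u = -12 (u = -2*6 = -12)
H(M, r) = 4*M² (H(M, r) = (0 + (M + M))² = (0 + 2*M)² = (2*M)² = 4*M²)
H(u, y)² = (4*(-12)²)² = (4*144)² = 576² = 331776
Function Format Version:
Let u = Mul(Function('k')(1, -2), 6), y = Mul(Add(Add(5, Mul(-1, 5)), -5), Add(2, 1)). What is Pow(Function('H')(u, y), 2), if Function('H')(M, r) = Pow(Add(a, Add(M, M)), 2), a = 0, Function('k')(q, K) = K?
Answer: 331776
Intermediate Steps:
y = -15 (y = Mul(Add(Add(5, -5), -5), 3) = Mul(Add(0, -5), 3) = Mul(-5, 3) = -15)
u = -12 (u = Mul(-2, 6) = -12)
Function('H')(M, r) = Mul(4, Pow(M, 2)) (Function('H')(M, r) = Pow(Add(0, Add(M, M)), 2) = Pow(Add(0, Mul(2, M)), 2) = Pow(Mul(2, M), 2) = Mul(4, Pow(M, 2)))
Pow(Function('H')(u, y), 2) = Pow(Mul(4, Pow(-12, 2)), 2) = Pow(Mul(4, 144), 2) = Pow(576, 2) = 331776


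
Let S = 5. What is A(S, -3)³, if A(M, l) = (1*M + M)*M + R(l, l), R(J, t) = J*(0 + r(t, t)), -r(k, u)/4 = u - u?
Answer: 125000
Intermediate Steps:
r(k, u) = 0 (r(k, u) = -4*(u - u) = -4*0 = 0)
R(J, t) = 0 (R(J, t) = J*(0 + 0) = J*0 = 0)
A(M, l) = 2*M² (A(M, l) = (1*M + M)*M + 0 = (M + M)*M + 0 = (2*M)*M + 0 = 2*M² + 0 = 2*M²)
A(S, -3)³ = (2*5²)³ = (2*25)³ = 50³ = 125000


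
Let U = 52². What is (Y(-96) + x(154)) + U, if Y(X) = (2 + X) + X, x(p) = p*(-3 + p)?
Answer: 25768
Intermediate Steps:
Y(X) = 2 + 2*X
U = 2704
(Y(-96) + x(154)) + U = ((2 + 2*(-96)) + 154*(-3 + 154)) + 2704 = ((2 - 192) + 154*151) + 2704 = (-190 + 23254) + 2704 = 23064 + 2704 = 25768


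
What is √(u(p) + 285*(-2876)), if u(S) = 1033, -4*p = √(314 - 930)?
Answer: I*√818627 ≈ 904.78*I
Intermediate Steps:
p = -I*√154/2 (p = -√(314 - 930)/4 = -I*√154/2 ≈ -6.2048*I)
√(u(p) + 285*(-2876)) = √(1033 + 285*(-2876)) = √(1033 - 819660) = √(-818627) = I*√818627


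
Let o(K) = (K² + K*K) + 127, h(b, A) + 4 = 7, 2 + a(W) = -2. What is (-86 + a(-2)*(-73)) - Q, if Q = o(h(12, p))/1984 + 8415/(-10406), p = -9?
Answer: 194007287/938432 ≈ 206.74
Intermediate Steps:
a(W) = -4 (a(W) = -2 - 2 = -4)
h(b, A) = 3 (h(b, A) = -4 + 7 = 3)
o(K) = 127 + 2*K² (o(K) = (K² + K²) + 127 = 2*K² + 127 = 127 + 2*K²)
Q = -690295/938432 (Q = (127 + 2*3²)/1984 + 8415/(-10406) = (127 + 2*9)*(1/1984) + 8415*(-1/10406) = (127 + 18)*(1/1984) - 765/946 = 145*(1/1984) - 765/946 = 145/1984 - 765/946 = -690295/938432 ≈ -0.73558)
(-86 + a(-2)*(-73)) - Q = (-86 - 4*(-73)) - 1*(-690295/938432) = (-86 + 292) + 690295/938432 = 206 + 690295/938432 = 194007287/938432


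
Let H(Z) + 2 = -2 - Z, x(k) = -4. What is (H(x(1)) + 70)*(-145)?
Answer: -10150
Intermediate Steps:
H(Z) = -4 - Z (H(Z) = -2 + (-2 - Z) = -4 - Z)
(H(x(1)) + 70)*(-145) = ((-4 - 1*(-4)) + 70)*(-145) = ((-4 + 4) + 70)*(-145) = (0 + 70)*(-145) = 70*(-145) = -10150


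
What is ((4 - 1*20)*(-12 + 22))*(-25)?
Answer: 4000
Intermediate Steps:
((4 - 1*20)*(-12 + 22))*(-25) = ((4 - 20)*10)*(-25) = -16*10*(-25) = -160*(-25) = 4000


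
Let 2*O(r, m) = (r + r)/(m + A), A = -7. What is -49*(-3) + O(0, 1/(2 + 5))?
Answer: 147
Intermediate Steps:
O(r, m) = r/(-7 + m) (O(r, m) = ((r + r)/(m - 7))/2 = ((2*r)/(-7 + m))/2 = (2*r/(-7 + m))/2 = r/(-7 + m))
-49*(-3) + O(0, 1/(2 + 5)) = -49*(-3) + 0/(-7 + 1/(2 + 5)) = 147 + 0/(-7 + 1/7) = 147 + 0/(-48/7) = 147 + 0*(-7/48) = 147 + 0 = 147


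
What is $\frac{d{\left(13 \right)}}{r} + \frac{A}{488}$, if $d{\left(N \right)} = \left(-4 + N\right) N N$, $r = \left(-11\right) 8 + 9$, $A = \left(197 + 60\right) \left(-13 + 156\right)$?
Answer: $\frac{2161081}{38552} \approx 56.056$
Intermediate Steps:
$A = 36751$ ($A = 257 \cdot 143 = 36751$)
$r = -79$ ($r = -88 + 9 = -79$)
$d{\left(N \right)} = N^{2} \left(-4 + N\right)$ ($d{\left(N \right)} = N \left(-4 + N\right) N = N^{2} \left(-4 + N\right)$)
$\frac{d{\left(13 \right)}}{r} + \frac{A}{488} = \frac{13^{2} \left(-4 + 13\right)}{-79} + \frac{36751}{488} = 169 \cdot 9 \left(- \frac{1}{79}\right) + 36751 \cdot \frac{1}{488} = 1521 \left(- \frac{1}{79}\right) + \frac{36751}{488} = - \frac{1521}{79} + \frac{36751}{488} = \frac{2161081}{38552}$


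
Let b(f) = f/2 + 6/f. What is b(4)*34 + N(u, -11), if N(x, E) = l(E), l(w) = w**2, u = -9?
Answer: 240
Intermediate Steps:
b(f) = f/2 + 6/f (b(f) = f*(1/2) + 6/f = f/2 + 6/f)
N(x, E) = E**2
b(4)*34 + N(u, -11) = ((1/2)*4 + 6/4)*34 + (-11)**2 = (2 + 6*(1/4))*34 + 121 = (2 + 3/2)*34 + 121 = (7/2)*34 + 121 = 119 + 121 = 240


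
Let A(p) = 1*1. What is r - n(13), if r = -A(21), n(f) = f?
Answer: -14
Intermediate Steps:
A(p) = 1
r = -1 (r = -1*1 = -1)
r - n(13) = -1 - 1*13 = -1 - 13 = -14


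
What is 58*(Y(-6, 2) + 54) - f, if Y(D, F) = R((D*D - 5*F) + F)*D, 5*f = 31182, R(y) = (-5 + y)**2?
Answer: -935982/5 ≈ -1.8720e+5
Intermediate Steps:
f = 31182/5 (f = (1/5)*31182 = 31182/5 ≈ 6236.4)
Y(D, F) = D*(-5 + D**2 - 4*F)**2 (Y(D, F) = (-5 + ((D*D - 5*F) + F))**2*D = (-5 + ((D**2 - 5*F) + F))**2*D = (-5 + (D**2 - 4*F))**2*D = (-5 + D**2 - 4*F)**2*D = D*(-5 + D**2 - 4*F)**2)
58*(Y(-6, 2) + 54) - f = 58*(-6*(5 - 1*(-6)**2 + 4*2)**2 + 54) - 1*31182/5 = 58*(-6*(5 - 1*36 + 8)**2 + 54) - 31182/5 = 58*(-6*(5 - 36 + 8)**2 + 54) - 31182/5 = 58*(-6*(-23)**2 + 54) - 31182/5 = 58*(-6*529 + 54) - 31182/5 = 58*(-3174 + 54) - 31182/5 = 58*(-3120) - 31182/5 = -180960 - 31182/5 = -935982/5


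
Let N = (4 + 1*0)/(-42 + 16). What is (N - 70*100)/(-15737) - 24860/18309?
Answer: -3419728042/3745673529 ≈ -0.91298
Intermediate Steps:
N = -2/13 (N = (4 + 0)/(-26) = 4*(-1/26) = -2/13 ≈ -0.15385)
(N - 70*100)/(-15737) - 24860/18309 = (-2/13 - 70*100)/(-15737) - 24860/18309 = (-2/13 - 7000)*(-1/15737) - 24860*1/18309 = -91002/13*(-1/15737) - 24860/18309 = 91002/204581 - 24860/18309 = -3419728042/3745673529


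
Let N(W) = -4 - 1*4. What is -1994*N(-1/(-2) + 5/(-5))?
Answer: 15952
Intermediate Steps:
N(W) = -8 (N(W) = -4 - 4 = -8)
-1994*N(-1/(-2) + 5/(-5)) = -1994*(-8) = 15952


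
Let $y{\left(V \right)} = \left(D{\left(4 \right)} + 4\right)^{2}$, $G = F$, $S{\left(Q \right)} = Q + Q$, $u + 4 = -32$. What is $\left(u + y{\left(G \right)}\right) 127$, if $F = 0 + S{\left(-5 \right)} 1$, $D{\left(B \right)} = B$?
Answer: $3556$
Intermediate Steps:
$u = -36$ ($u = -4 - 32 = -36$)
$S{\left(Q \right)} = 2 Q$
$F = -10$ ($F = 0 + 2 \left(-5\right) 1 = 0 - 10 = -10$)
$G = -10$
$y{\left(V \right)} = 64$ ($y{\left(V \right)} = \left(4 + 4\right)^{2} = 8^{2} = 64$)
$\left(u + y{\left(G \right)}\right) 127 = \left(-36 + 64\right) 127 = 28 \cdot 127 = 3556$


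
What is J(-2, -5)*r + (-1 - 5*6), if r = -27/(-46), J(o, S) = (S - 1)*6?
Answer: -1199/23 ≈ -52.130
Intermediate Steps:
J(o, S) = -6 + 6*S (J(o, S) = (-1 + S)*6 = -6 + 6*S)
r = 27/46 (r = -27*(-1/46) = 27/46 ≈ 0.58696)
J(-2, -5)*r + (-1 - 5*6) = (-6 + 6*(-5))*(27/46) + (-1 - 5*6) = (-6 - 30)*(27/46) + (-1 - 30) = -36*27/46 - 31 = -486/23 - 31 = -1199/23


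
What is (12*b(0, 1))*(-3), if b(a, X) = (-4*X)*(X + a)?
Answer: 144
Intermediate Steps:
b(a, X) = -4*X*(X + a)
(12*b(0, 1))*(-3) = (12*(-4*1*(1 + 0)))*(-3) = (12*(-4*1*1))*(-3) = (12*(-4))*(-3) = -48*(-3) = 144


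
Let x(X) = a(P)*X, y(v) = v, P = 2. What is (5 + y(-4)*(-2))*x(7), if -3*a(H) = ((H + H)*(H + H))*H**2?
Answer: -5824/3 ≈ -1941.3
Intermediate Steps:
a(H) = -4*H**4/3 (a(H) = -(H + H)*(H + H)*H**2/3 = -(2*H)*(2*H)*H**2/3 = -4*H**2*H**2/3 = -4*H**4/3)
x(X) = -64*X/3 (x(X) = (-4/3*2**4)*X = (-4/3*16)*X = -64*X/3)
(5 + y(-4)*(-2))*x(7) = (5 - 4*(-2))*(-64/3*7) = (5 + 8)*(-448/3) = 13*(-448/3) = -5824/3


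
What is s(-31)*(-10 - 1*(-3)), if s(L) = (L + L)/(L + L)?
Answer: -7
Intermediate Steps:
s(L) = 1 (s(L) = (2*L)/((2*L)) = (2*L)*(1/(2*L)) = 1)
s(-31)*(-10 - 1*(-3)) = 1*(-10 - 1*(-3)) = 1*(-10 + 3) = 1*(-7) = -7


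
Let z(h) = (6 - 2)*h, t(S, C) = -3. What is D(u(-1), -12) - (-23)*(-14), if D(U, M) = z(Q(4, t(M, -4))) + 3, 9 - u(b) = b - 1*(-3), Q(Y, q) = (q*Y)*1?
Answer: -367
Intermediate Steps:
Q(Y, q) = Y*q (Q(Y, q) = (Y*q)*1 = Y*q)
z(h) = 4*h
u(b) = 6 - b (u(b) = 9 - (b - 1*(-3)) = 9 - (b + 3) = 9 - (3 + b) = 9 + (-3 - b) = 6 - b)
D(U, M) = -45 (D(U, M) = 4*(4*(-3)) + 3 = 4*(-12) + 3 = -48 + 3 = -45)
D(u(-1), -12) - (-23)*(-14) = -45 - (-23)*(-14) = -45 - 1*322 = -45 - 322 = -367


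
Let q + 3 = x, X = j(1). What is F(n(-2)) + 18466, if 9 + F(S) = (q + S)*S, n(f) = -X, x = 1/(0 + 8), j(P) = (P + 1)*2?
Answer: 36969/2 ≈ 18485.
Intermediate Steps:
j(P) = 2 + 2*P (j(P) = (1 + P)*2 = 2 + 2*P)
X = 4 (X = 2 + 2*1 = 2 + 2 = 4)
x = ⅛ (x = 1/8 = ⅛ ≈ 0.12500)
n(f) = -4 (n(f) = -1*4 = -4)
q = -23/8 (q = -3 + ⅛ = -23/8 ≈ -2.8750)
F(S) = -9 + S*(-23/8 + S) (F(S) = -9 + (-23/8 + S)*S = -9 + S*(-23/8 + S))
F(n(-2)) + 18466 = (-9 + (-4)² - 23/8*(-4)) + 18466 = (-9 + 16 + 23/2) + 18466 = 37/2 + 18466 = 36969/2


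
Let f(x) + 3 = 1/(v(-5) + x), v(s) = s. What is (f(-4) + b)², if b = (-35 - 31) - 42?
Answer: 1000000/81 ≈ 12346.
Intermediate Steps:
b = -108 (b = -66 - 42 = -108)
f(x) = -3 + 1/(-5 + x)
(f(-4) + b)² = ((16 - 3*(-4))/(-5 - 4) - 108)² = ((16 + 12)/(-9) - 108)² = (-⅑*28 - 108)² = (-28/9 - 108)² = (-1000/9)² = 1000000/81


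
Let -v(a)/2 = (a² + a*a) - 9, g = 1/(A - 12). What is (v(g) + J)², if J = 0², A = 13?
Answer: 196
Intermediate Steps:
g = 1 (g = 1/(13 - 12) = 1/1 = 1)
J = 0
v(a) = 18 - 4*a² (v(a) = -2*((a² + a*a) - 9) = -2*((a² + a²) - 9) = -2*(2*a² - 9) = -2*(-9 + 2*a²) = 18 - 4*a²)
(v(g) + J)² = ((18 - 4*1²) + 0)² = ((18 - 4*1) + 0)² = ((18 - 4) + 0)² = (14 + 0)² = 14² = 196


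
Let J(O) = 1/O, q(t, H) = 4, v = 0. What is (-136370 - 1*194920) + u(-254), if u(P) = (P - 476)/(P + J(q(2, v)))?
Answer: -67251286/203 ≈ -3.3129e+5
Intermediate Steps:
u(P) = (-476 + P)/(1/4 + P) (u(P) = (P - 476)/(P + 1/4) = (-476 + P)/(P + 1/4) = (-476 + P)/(1/4 + P))
(-136370 - 1*194920) + u(-254) = (-136370 - 1*194920) + 4*(-476 - 254)/(1 + 4*(-254)) = (-136370 - 194920) + 4*(-730)/(1 - 1016) = -331290 + 4*(-730)/(-1015) = -331290 + 4*(-1/1015)*(-730) = -331290 + 584/203 = -67251286/203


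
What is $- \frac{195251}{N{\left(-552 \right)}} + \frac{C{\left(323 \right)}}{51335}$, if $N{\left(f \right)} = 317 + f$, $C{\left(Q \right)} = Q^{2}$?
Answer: $\frac{401909096}{482549} \approx 832.89$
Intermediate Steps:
$- \frac{195251}{N{\left(-552 \right)}} + \frac{C{\left(323 \right)}}{51335} = - \frac{195251}{317 - 552} + \frac{323^{2}}{51335} = - \frac{195251}{-235} + 104329 \cdot \frac{1}{51335} = \left(-195251\right) \left(- \frac{1}{235}\right) + \frac{104329}{51335} = \frac{195251}{235} + \frac{104329}{51335} = \frac{401909096}{482549}$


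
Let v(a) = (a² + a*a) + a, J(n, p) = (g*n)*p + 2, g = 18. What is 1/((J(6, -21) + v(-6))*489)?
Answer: -1/1075800 ≈ -9.2954e-7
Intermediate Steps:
J(n, p) = 2 + 18*n*p (J(n, p) = (18*n)*p + 2 = 18*n*p + 2 = 2 + 18*n*p)
v(a) = a + 2*a² (v(a) = (a² + a²) + a = 2*a² + a = a + 2*a²)
1/((J(6, -21) + v(-6))*489) = 1/((2 + 18*6*(-21)) - 6*(1 + 2*(-6))*489) = (1/489)/((2 - 2268) - 6*(1 - 12)) = (1/489)/(-2266 - 6*(-11)) = (1/489)/(-2266 + 66) = (1/489)/(-2200) = -1/2200*1/489 = -1/1075800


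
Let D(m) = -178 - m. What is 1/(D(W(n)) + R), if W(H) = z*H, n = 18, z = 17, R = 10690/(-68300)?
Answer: -6830/3306789 ≈ -0.0020654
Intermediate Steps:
R = -1069/6830 (R = 10690*(-1/68300) = -1069/6830 ≈ -0.15652)
W(H) = 17*H
1/(D(W(n)) + R) = 1/((-178 - 17*18) - 1069/6830) = 1/((-178 - 1*306) - 1069/6830) = 1/((-178 - 306) - 1069/6830) = 1/(-484 - 1069/6830) = 1/(-3306789/6830) = -6830/3306789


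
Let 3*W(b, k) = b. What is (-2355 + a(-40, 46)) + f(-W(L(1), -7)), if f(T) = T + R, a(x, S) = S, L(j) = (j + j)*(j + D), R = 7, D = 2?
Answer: -2304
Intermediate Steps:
L(j) = 2*j*(2 + j) (L(j) = (j + j)*(j + 2) = (2*j)*(2 + j) = 2*j*(2 + j))
W(b, k) = b/3
f(T) = 7 + T (f(T) = T + 7 = 7 + T)
(-2355 + a(-40, 46)) + f(-W(L(1), -7)) = (-2355 + 46) + (7 - 2*1*(2 + 1)/3) = -2309 + (7 - 2*1*3/3) = -2309 + (7 - 6/3) = -2309 + (7 - 1*2) = -2309 + (7 - 2) = -2309 + 5 = -2304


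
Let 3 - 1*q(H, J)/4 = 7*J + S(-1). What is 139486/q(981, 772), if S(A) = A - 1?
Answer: -69743/10798 ≈ -6.4589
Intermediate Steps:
S(A) = -1 + A
q(H, J) = 20 - 28*J (q(H, J) = 12 - 4*(7*J + (-1 - 1)) = 12 - 4*(7*J - 2) = 12 - 4*(-2 + 7*J) = 12 + (8 - 28*J) = 20 - 28*J)
139486/q(981, 772) = 139486/(20 - 28*772) = 139486/(20 - 21616) = 139486/(-21596) = 139486*(-1/21596) = -69743/10798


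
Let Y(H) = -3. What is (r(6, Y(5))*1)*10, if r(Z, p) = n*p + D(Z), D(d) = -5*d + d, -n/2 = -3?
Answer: -420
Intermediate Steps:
n = 6 (n = -2*(-3) = 6)
D(d) = -4*d
r(Z, p) = -4*Z + 6*p (r(Z, p) = 6*p - 4*Z = -4*Z + 6*p)
(r(6, Y(5))*1)*10 = ((-4*6 + 6*(-3))*1)*10 = ((-24 - 18)*1)*10 = -42*1*10 = -42*10 = -420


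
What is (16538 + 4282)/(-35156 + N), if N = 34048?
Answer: -5205/277 ≈ -18.791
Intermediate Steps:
(16538 + 4282)/(-35156 + N) = (16538 + 4282)/(-35156 + 34048) = 20820/(-1108) = 20820*(-1/1108) = -5205/277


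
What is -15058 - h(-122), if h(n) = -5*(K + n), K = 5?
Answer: -15643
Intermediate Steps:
h(n) = -25 - 5*n (h(n) = -5*(5 + n) = -25 - 5*n)
-15058 - h(-122) = -15058 - (-25 - 5*(-122)) = -15058 - (-25 + 610) = -15058 - 1*585 = -15058 - 585 = -15643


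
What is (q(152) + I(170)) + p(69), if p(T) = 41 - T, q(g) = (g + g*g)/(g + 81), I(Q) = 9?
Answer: 18829/233 ≈ 80.811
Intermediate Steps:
q(g) = (g + g**2)/(81 + g)
(q(152) + I(170)) + p(69) = (152*(1 + 152)/(81 + 152) + 9) + (41 - 1*69) = (152*153/233 + 9) + (41 - 69) = (152*(1/233)*153 + 9) - 28 = (23256/233 + 9) - 28 = 25353/233 - 28 = 18829/233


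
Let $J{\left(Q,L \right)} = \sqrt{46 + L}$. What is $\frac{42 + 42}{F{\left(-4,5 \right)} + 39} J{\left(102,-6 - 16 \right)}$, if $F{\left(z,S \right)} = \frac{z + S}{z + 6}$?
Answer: $\frac{336 \sqrt{6}}{79} \approx 10.418$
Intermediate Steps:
$F{\left(z,S \right)} = \frac{S + z}{6 + z}$
$\frac{42 + 42}{F{\left(-4,5 \right)} + 39} J{\left(102,-6 - 16 \right)} = \frac{42 + 42}{\frac{5 - 4}{6 - 4} + 39} \sqrt{46 - 22} = \frac{84}{\frac{1}{2} \cdot 1 + 39} \sqrt{46 - 22} = \frac{84}{\frac{1}{2} \cdot 1 + 39} \sqrt{24} = \frac{84}{\frac{1}{2} + 39} \cdot 2 \sqrt{6} = \frac{84}{\frac{79}{2}} \cdot 2 \sqrt{6} = 84 \cdot \frac{2}{79} \cdot 2 \sqrt{6} = \frac{168 \cdot 2 \sqrt{6}}{79} = \frac{336 \sqrt{6}}{79}$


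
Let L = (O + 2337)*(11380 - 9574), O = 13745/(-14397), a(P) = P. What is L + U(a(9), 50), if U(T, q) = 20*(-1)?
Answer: 20246394508/4799 ≈ 4.2189e+6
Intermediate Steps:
O = -13745/14397 (O = 13745*(-1/14397) = -13745/14397 ≈ -0.95471)
L = 20246490488/4799 (L = (-13745/14397 + 2337)*(11380 - 9574) = (33632044/14397)*1806 = 20246490488/4799 ≈ 4.2189e+6)
U(T, q) = -20
L + U(a(9), 50) = 20246490488/4799 - 20 = 20246394508/4799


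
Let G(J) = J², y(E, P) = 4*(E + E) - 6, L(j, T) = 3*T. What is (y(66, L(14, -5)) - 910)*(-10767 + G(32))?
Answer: 3780284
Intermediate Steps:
y(E, P) = -6 + 8*E (y(E, P) = 4*(2*E) - 6 = 8*E - 6 = -6 + 8*E)
(y(66, L(14, -5)) - 910)*(-10767 + G(32)) = ((-6 + 8*66) - 910)*(-10767 + 32²) = ((-6 + 528) - 910)*(-10767 + 1024) = (522 - 910)*(-9743) = -388*(-9743) = 3780284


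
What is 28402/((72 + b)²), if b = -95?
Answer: 28402/529 ≈ 53.690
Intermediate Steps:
28402/((72 + b)²) = 28402/((72 - 95)²) = 28402/((-23)²) = 28402/529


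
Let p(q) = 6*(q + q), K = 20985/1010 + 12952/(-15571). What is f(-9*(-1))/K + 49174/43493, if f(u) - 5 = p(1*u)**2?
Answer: 9934213267896/16947461579 ≈ 586.18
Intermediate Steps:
K = 62735183/3145342 (K = 20985*(1/1010) + 12952*(-1/15571) = 4197/202 - 12952/15571 = 62735183/3145342 ≈ 19.945)
p(q) = 12*q (p(q) = 6*(2*q) = 12*q)
f(u) = 5 + 144*u**2 (f(u) = 5 + (12*(1*u))**2 = 5 + (12*u)**2 = 5 + 144*u**2)
f(-9*(-1))/K + 49174/43493 = (5 + 144*(-9*(-1))**2)/(62735183/3145342) + 49174/43493 = (5 + 144*9**2)*(3145342/62735183) + 49174*(1/43493) = (5 + 144*81)*(3145342/62735183) + 2138/1891 = (5 + 11664)*(3145342/62735183) + 2138/1891 = 11669*(3145342/62735183) + 2138/1891 = 5243285114/8962169 + 2138/1891 = 9934213267896/16947461579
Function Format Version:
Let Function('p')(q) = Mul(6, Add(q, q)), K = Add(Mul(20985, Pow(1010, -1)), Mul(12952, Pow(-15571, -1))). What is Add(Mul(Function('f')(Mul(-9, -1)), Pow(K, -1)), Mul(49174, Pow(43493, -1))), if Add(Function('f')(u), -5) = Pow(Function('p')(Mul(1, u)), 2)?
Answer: Rational(9934213267896, 16947461579) ≈ 586.18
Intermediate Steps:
K = Rational(62735183, 3145342) (K = Add(Mul(20985, Rational(1, 1010)), Mul(12952, Rational(-1, 15571))) = Add(Rational(4197, 202), Rational(-12952, 15571)) = Rational(62735183, 3145342) ≈ 19.945)
Function('p')(q) = Mul(12, q) (Function('p')(q) = Mul(6, Mul(2, q)) = Mul(12, q))
Function('f')(u) = Add(5, Mul(144, Pow(u, 2))) (Function('f')(u) = Add(5, Pow(Mul(12, Mul(1, u)), 2)) = Add(5, Pow(Mul(12, u), 2)) = Add(5, Mul(144, Pow(u, 2))))
Add(Mul(Function('f')(Mul(-9, -1)), Pow(K, -1)), Mul(49174, Pow(43493, -1))) = Add(Mul(Add(5, Mul(144, Pow(Mul(-9, -1), 2))), Pow(Rational(62735183, 3145342), -1)), Mul(49174, Pow(43493, -1))) = Add(Mul(Add(5, Mul(144, Pow(9, 2))), Rational(3145342, 62735183)), Mul(49174, Rational(1, 43493))) = Add(Mul(Add(5, Mul(144, 81)), Rational(3145342, 62735183)), Rational(2138, 1891)) = Add(Mul(Add(5, 11664), Rational(3145342, 62735183)), Rational(2138, 1891)) = Add(Mul(11669, Rational(3145342, 62735183)), Rational(2138, 1891)) = Add(Rational(5243285114, 8962169), Rational(2138, 1891)) = Rational(9934213267896, 16947461579)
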